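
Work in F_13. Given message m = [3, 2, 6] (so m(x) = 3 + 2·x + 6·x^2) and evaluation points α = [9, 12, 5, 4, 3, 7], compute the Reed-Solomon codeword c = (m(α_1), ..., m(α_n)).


c = [0, 7, 7, 3, 11, 12]

Message polynomial: m(x) = 3 + 2·x + 6·x^2 (mod 13).
For each evaluation point α_i, compute m(α_i) mod 13:
  α_1 = 9: Horner steps 6 → 4 → 0, so m(9) = 0.
  α_2 = 12: Horner steps 6 → 9 → 7, so m(12) = 7.
  α_3 = 5: Horner steps 6 → 6 → 7, so m(5) = 7.
  α_4 = 4: Horner steps 6 → 0 → 3, so m(4) = 3.
  α_5 = 3: Horner steps 6 → 7 → 11, so m(3) = 11.
  α_6 = 7: Horner steps 6 → 5 → 12, so m(7) = 12.
Codeword c = [0, 7, 7, 3, 11, 12] ∈ F_13^6.


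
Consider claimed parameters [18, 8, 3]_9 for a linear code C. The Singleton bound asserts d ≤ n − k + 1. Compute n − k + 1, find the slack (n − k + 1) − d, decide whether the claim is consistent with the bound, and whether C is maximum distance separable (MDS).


Singleton RHS = n − k + 1 = 11, slack = 8, bound satisfied, not MDS.

Singleton bound: d ≤ n − k + 1.
Here n = 18, k = 8, so n − k + 1 = 11.
Given d = 3, check d ≤ 11: YES.
Slack = (n − k + 1) − d = 8.
The code is NOT MDS (slack = 8 > 0).
Description: the claimed parameters are [18, 8, 3]_9; such a code would be non-MDS.


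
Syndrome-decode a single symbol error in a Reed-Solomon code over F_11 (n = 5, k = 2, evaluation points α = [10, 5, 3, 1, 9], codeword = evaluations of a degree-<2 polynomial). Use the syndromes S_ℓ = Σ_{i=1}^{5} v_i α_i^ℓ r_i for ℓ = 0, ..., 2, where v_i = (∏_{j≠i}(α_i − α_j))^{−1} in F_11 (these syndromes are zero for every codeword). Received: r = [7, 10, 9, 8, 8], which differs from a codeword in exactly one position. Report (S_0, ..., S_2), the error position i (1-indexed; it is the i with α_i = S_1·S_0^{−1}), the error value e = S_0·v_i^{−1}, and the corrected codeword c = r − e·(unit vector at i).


S = (3, 5, 1), error at position 5, error magnitude e = 7, c = [7, 10, 9, 8, 1].

Step 1: column multipliers v_i = (∏_{j≠i}(α_i − α_j))^{−1} mod 11.
  i = 1 (α = 10): (10−5)(10−3)(10−1)(10−9) = 5·7·9·1 = 315 ≡ 7, so v_1 = 7^{−1} = 8 (mod 11).
  i = 2 (α = 5): (5−10)(5−3)(5−1)(5−9) = (−5)·2·4·(−4) = 160 ≡ 6, so v_2 = 6^{−1} = 2 (mod 11).
  i = 3 (α = 3): (3−10)(3−5)(3−1)(3−9) = (−7)·(−2)·2·(−6) = −168 ≡ 8, so v_3 = 8^{−1} = 7 (mod 11).
  i = 4 (α = 1): (1−10)(1−5)(1−3)(1−9) = (−9)·(−4)·(−2)·(−8) = 576 ≡ 4, so v_4 = 4^{−1} = 3 (mod 11).
  i = 5 (α = 9): (9−10)(9−5)(9−3)(9−1) = (−1)·4·6·8 = −192 ≡ 6, so v_5 = 6^{−1} = 2 (mod 11).
  v = [8, 2, 7, 3, 2].
Step 2: syndromes of r = [7, 10, 9, 8, 8] (all sums mod 11).
  S_0 = Σ v_i r_i = 8·7 + 2·10 + 7·9 + 3·8 + 2·8 = 179 ≡ 3.
  S_1 = Σ v_i α_i r_i = 8·10·7 + 2·5·10 + 7·3·9 + 3·1·8 + 2·9·8 = 1017 ≡ 5.
  α_i^2 mod 11 = [1, 3, 9, 1, 4].
  S_2 = Σ v_i α_i^2 r_i = 8·1·7 + 2·3·10 + 7·9·9 + 3·1·8 + 2·4·8 = 771 ≡ 1.
  S = (3, 5, 1) ≠ 0, so r is not a codeword (an error is present).
Step 3: locate the error. For a single error e at position i, S_ℓ = v_i·e·α_i^ℓ, so α_err = S_1/S_0.
  S_0^{−1} = 3^{−1} = 4 (mod 11), so α_err = 5·4 = 20 ≡ 9 = α_5. Error position i = 5.
  Consistency check: S_2/S_1 = 1·9 = 9 ≡ 9 = α_err ✓ (single-error assumption holds).
Step 4: error magnitude e = S_0/v_5 = S_0·∏_{j≠5}(α_5 − α_j) = 3·6 = 18 ≡ 7 (mod 11).
Step 5: correct position 5: c_5 = r_5 − e = 8 − 7 ≡ 1 (mod 11). Hence c = [7, 10, 9, 8, 1].
  Check: interpolating c through the α_i gives m(x) = 2 + 6·x (degree < 2) with m(α_i) = c_i for every i, so c is indeed a codeword.


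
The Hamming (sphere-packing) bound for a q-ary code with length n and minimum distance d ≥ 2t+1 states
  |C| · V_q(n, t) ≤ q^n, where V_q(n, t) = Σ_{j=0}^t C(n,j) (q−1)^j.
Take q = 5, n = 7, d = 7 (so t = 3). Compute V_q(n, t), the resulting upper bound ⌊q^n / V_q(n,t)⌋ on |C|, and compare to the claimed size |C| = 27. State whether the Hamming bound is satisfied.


V_q(n, t) = 2605, q^n = 78125, Hamming bound = 29, |C| = 27 ≤ bound (satisfied).

Step 1: Compute V_q(n, t) = Σ_{j=0}^3 C(n, j) (q−1)^j.
  j = 0: C(7,0)·(4)^0 = 1·1 = 1.
  j = 1: C(7,1)·(4)^1 = 7·4 = 28.
  j = 2: C(7,2)·(4)^2 = 21·16 = 336.
  j = 3: C(7,3)·(4)^3 = 35·64 = 2240.
  V_q(n, t) = 1 + 28 + 336 + 2240 = 2605.
Step 2: q^n = 5^7 = 78125.
Step 3: Hamming bound ⌊q^n / V_q(n,t)⌋ = ⌊78125/2605⌋ = 29.
Step 4: Compare |C| = 27 to 29: satisfied.
The claimed |C| lies below the Hamming bound.


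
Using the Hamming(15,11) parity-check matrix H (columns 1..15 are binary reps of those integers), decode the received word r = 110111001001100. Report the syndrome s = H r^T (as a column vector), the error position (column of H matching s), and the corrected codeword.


s = (1, 1, 0, 0)^T, error position = 12, corrected codeword c = 110111001000100

Compute s = H r^T mod 2 one row at a time:
  s_1 = 0 + 1 + 0 + 0 + 1 + 1 + 0 + 0 = 3 ≡ 1 (mod 2).
  s_2 = 1 + 1 + 1 + 0 + 1 + 1 + 0 + 0 = 5 ≡ 1 (mod 2).
  s_3 = 1 + 0 + 1 + 0 + 0 + 0 + 0 + 0 = 2 ≡ 0 (mod 2).
  s_4 = 1 + 0 + 1 + 0 + 1 + 0 + 1 + 0 = 4 ≡ 0 (mod 2).
s = (1, 1, 0, 0)^T — this equals column 12 of H (binary 1100), so error is at position 12.
Correct: flip bit 12 of r = 110111001001100 to get c = 110111001000100.


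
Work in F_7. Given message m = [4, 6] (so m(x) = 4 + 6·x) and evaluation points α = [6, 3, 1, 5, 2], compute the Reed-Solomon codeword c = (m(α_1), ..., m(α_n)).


c = [5, 1, 3, 6, 2]

Message polynomial: m(x) = 4 + 6·x (mod 7).
For each evaluation point α_i, compute m(α_i) mod 7:
  α_1 = 6: Horner steps 6 → 5, so m(6) = 5.
  α_2 = 3: Horner steps 6 → 1, so m(3) = 1.
  α_3 = 1: Horner steps 6 → 3, so m(1) = 3.
  α_4 = 5: Horner steps 6 → 6, so m(5) = 6.
  α_5 = 2: Horner steps 6 → 2, so m(2) = 2.
Codeword c = [5, 1, 3, 6, 2] ∈ F_7^5.


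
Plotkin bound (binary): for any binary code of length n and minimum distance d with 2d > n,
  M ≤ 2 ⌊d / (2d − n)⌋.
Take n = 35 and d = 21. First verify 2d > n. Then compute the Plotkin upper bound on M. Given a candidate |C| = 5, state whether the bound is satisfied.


Plotkin bound M ≤ 6; given |C| = 5 ≤ bound (satisfied).

Check applicability: 2d = 42, n = 35.
2d − n = 7 > 0, so Plotkin applies.
Compute d/(2d−n) = 21/7 ≈ 3.0000.
⌊d/(2d−n)⌋ = 3.
Plotkin bound: M ≤ 2·3 = 6.
Given |C| = 5, check: satisfied.
This |C| is below the Plotkin bound.


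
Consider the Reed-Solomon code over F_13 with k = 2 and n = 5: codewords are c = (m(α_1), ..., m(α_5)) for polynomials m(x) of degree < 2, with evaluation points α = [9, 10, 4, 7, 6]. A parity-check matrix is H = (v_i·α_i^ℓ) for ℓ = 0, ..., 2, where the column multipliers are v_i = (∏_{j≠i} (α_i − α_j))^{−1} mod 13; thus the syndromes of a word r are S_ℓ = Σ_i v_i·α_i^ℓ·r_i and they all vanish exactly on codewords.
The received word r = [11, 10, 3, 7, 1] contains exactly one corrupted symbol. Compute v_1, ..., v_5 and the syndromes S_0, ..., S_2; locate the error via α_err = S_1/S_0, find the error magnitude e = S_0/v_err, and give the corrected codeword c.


S = (4, 2, 1), error at position 4, error magnitude e = 7, c = [11, 10, 3, 0, 1].

Step 1: column multipliers v_i = (∏_{j≠i}(α_i − α_j))^{−1} mod 13.
  i = 1 (α = 9): (9−10)(9−4)(9−7)(9−6) = (−1)·5·2·3 = −30 ≡ 9, so v_1 = 9^{−1} = 3 (mod 13).
  i = 2 (α = 10): (10−9)(10−4)(10−7)(10−6) = 1·6·3·4 = 72 ≡ 7, so v_2 = 7^{−1} = 2 (mod 13).
  i = 3 (α = 4): (4−9)(4−10)(4−7)(4−6) = (−5)·(−6)·(−3)·(−2) = 180 ≡ 11, so v_3 = 11^{−1} = 6 (mod 13).
  i = 4 (α = 7): (7−9)(7−10)(7−4)(7−6) = (−2)·(−3)·3·1 = 18 ≡ 5, so v_4 = 5^{−1} = 8 (mod 13).
  i = 5 (α = 6): (6−9)(6−10)(6−4)(6−7) = (−3)·(−4)·2·(−1) = −24 ≡ 2, so v_5 = 2^{−1} = 7 (mod 13).
  v = [3, 2, 6, 8, 7].
Step 2: syndromes of r = [11, 10, 3, 7, 1] (all sums mod 13).
  S_0 = Σ v_i r_i = 3·11 + 2·10 + 6·3 + 8·7 + 7·1 = 134 ≡ 4.
  S_1 = Σ v_i α_i r_i = 3·9·11 + 2·10·10 + 6·4·3 + 8·7·7 + 7·6·1 = 1003 ≡ 2.
  α_i^2 mod 13 = [3, 9, 3, 10, 10].
  S_2 = Σ v_i α_i^2 r_i = 3·3·11 + 2·9·10 + 6·3·3 + 8·10·7 + 7·10·1 = 963 ≡ 1.
  S = (4, 2, 1) ≠ 0, so r is not a codeword (an error is present).
Step 3: locate the error. For a single error e at position i, S_ℓ = v_i·e·α_i^ℓ, so α_err = S_1/S_0.
  S_0^{−1} = 4^{−1} = 10 (mod 13), so α_err = 2·10 = 20 ≡ 7 = α_4. Error position i = 4.
  Consistency check: S_2/S_1 = 1·7 = 7 ≡ 7 = α_err ✓ (single-error assumption holds).
Step 4: error magnitude e = S_0/v_4 = S_0·∏_{j≠4}(α_4 − α_j) = 4·5 = 20 ≡ 7 (mod 13).
Step 5: correct position 4: c_4 = r_4 − e = 7 − 7 ≡ 0 (mod 13). Hence c = [11, 10, 3, 0, 1].
  Check: interpolating c through the α_i gives m(x) = 7 + 12·x (degree < 2) with m(α_i) = c_i for every i, so c is indeed a codeword.


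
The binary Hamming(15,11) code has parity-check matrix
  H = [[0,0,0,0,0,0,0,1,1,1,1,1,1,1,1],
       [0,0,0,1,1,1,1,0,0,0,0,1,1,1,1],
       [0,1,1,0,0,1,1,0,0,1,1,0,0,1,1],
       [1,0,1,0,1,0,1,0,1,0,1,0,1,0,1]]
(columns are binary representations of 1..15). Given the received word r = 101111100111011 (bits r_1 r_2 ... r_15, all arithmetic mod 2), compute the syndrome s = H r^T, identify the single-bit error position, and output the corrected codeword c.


s = (1, 1, 1, 0)^T, error position = 14, corrected codeword c = 101111100111001

Compute s = H r^T mod 2 one row at a time:
  s_1 = 0 + 0 + 1 + 1 + 1 + 0 + 1 + 1 = 5 ≡ 1 (mod 2).
  s_2 = 1 + 1 + 1 + 1 + 1 + 0 + 1 + 1 = 7 ≡ 1 (mod 2).
  s_3 = 0 + 1 + 1 + 1 + 1 + 1 + 1 + 1 = 7 ≡ 1 (mod 2).
  s_4 = 1 + 1 + 1 + 1 + 0 + 1 + 0 + 1 = 6 ≡ 0 (mod 2).
s = (1, 1, 1, 0)^T — this equals column 14 of H (binary 1110), so error is at position 14.
Correct: flip bit 14 of r = 101111100111011 to get c = 101111100111001.


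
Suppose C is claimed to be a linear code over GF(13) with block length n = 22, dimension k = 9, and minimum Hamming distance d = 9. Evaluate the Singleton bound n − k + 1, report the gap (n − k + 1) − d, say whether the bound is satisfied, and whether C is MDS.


Singleton RHS = n − k + 1 = 14, slack = 5, bound satisfied, not MDS.

Singleton bound: d ≤ n − k + 1.
Here n = 22, k = 9, so n − k + 1 = 14.
Given d = 9, check d ≤ 14: YES.
Slack = (n − k + 1) − d = 5.
The code is NOT MDS (slack = 5 > 0).
Description: the claimed parameters are [22, 9, 9]_13; such a code would be non-MDS.


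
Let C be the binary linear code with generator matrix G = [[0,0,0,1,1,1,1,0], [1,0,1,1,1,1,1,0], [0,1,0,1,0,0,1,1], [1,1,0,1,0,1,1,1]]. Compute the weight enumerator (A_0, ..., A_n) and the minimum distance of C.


Weight distribution: A_0 = 1, A_2 = 3, A_4 = 7, A_6 = 5. Minimum distance d = 2.

Enumerate all 2^4 = 16 messages m ∈ F_2^4.
For each, compute codeword c = mG in F_2^8, then tally its weight.
  m = 0000 → c = 00000000, weight = 0.
  m = 1000 → c = 00011110, weight = 4.
  m = 0100 → c = 10111110, weight = 6.
  m = 1100 → c = 10100000, weight = 2.
  m = 0010 → c = 01010011, weight = 4.
  m = 1010 → c = 01001101, weight = 4.
  m = 0110 → c = 11101101, weight = 6.
  m = 1110 → c = 11110011, weight = 6.
  m = 0001 → c = 11010111, weight = 6.
  m = 1001 → c = 11001001, weight = 4.
  m = 0101 → c = 01101001, weight = 4.
  m = 1101 → c = 01110111, weight = 6.
  m = 0011 → c = 10000100, weight = 2.
  m = 1011 → c = 10011010, weight = 4.
  m = 0111 → c = 00111010, weight = 4.
  m = 1111 → c = 00100100, weight = 2.
Tally weights:
  weight 0: 1 codewords.
  weight 2: 3 codewords.
  weight 4: 7 codewords.
  weight 6: 5 codewords.
Minimum distance d = smallest w > 0 with A_w > 0 = 2.
Sanity: Σ A_w = 16 = 2^4 = 16 ✓.


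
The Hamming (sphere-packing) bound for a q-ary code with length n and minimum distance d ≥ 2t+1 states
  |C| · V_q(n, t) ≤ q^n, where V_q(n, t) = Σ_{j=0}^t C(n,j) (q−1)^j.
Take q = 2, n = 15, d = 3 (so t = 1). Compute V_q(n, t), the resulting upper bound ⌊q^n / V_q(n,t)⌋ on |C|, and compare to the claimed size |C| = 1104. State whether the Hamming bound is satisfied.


V_q(n, t) = 16, q^n = 32768, Hamming bound = 2048, |C| = 1104 ≤ bound (satisfied).

Step 1: Compute V_q(n, t) = Σ_{j=0}^1 C(n, j) (q−1)^j.
  j = 0: C(15,0)·(1)^0 = 1·1 = 1.
  j = 1: C(15,1)·(1)^1 = 15·1 = 15.
  V_q(n, t) = 1 + 15 = 16.
Step 2: q^n = 2^15 = 32768.
Step 3: Hamming bound ⌊q^n / V_q(n,t)⌋ = ⌊32768/16⌋ = 2048.
Step 4: Compare |C| = 1104 to 2048: satisfied.
The claimed |C| lies below the Hamming bound.


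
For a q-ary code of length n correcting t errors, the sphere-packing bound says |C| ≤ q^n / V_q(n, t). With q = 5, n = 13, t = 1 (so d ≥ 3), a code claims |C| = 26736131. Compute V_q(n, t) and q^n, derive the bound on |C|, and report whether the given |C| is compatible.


V_q(n, t) = 53, q^n = 1220703125, Hamming bound = 23032134, |C| = 26736131 > bound (violated).

Step 1: Compute V_q(n, t) = Σ_{j=0}^1 C(n, j) (q−1)^j.
  j = 0: C(13,0)·(4)^0 = 1·1 = 1.
  j = 1: C(13,1)·(4)^1 = 13·4 = 52.
  V_q(n, t) = 1 + 52 = 53.
Step 2: q^n = 5^13 = 1220703125.
Step 3: Hamming bound ⌊q^n / V_q(n,t)⌋ = ⌊1220703125/53⌋ = 23032134.
Step 4: Compare |C| = 26736131 to 23032134: violated.
The claimed |C| lies above the Hamming bound, so no 5-ary code of length 13 with d ≥ 3 can have 26736131 codewords.


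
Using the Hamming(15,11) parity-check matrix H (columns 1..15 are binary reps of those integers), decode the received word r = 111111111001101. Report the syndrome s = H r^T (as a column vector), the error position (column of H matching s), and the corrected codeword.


s = (1, 1, 1, 1)^T, error position = 15, corrected codeword c = 111111111001100

Compute s = H r^T mod 2 one row at a time:
  s_1 = 1 + 1 + 0 + 0 + 1 + 1 + 0 + 1 = 5 ≡ 1 (mod 2).
  s_2 = 1 + 1 + 1 + 1 + 1 + 1 + 0 + 1 = 7 ≡ 1 (mod 2).
  s_3 = 1 + 1 + 1 + 1 + 0 + 0 + 0 + 1 = 5 ≡ 1 (mod 2).
  s_4 = 1 + 1 + 1 + 1 + 1 + 0 + 1 + 1 = 7 ≡ 1 (mod 2).
s = (1, 1, 1, 1)^T — this equals column 15 of H (binary 1111), so error is at position 15.
Correct: flip bit 15 of r = 111111111001101 to get c = 111111111001100.


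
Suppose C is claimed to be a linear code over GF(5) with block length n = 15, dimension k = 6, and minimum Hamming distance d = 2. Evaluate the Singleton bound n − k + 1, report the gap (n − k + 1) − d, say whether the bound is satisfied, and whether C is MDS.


Singleton RHS = n − k + 1 = 10, slack = 8, bound satisfied, not MDS.

Singleton bound: d ≤ n − k + 1.
Here n = 15, k = 6, so n − k + 1 = 10.
Given d = 2, check d ≤ 10: YES.
Slack = (n − k + 1) − d = 8.
The code is NOT MDS (slack = 8 > 0).
Description: the claimed parameters are [15, 6, 2]_5; such a code would be non-MDS.


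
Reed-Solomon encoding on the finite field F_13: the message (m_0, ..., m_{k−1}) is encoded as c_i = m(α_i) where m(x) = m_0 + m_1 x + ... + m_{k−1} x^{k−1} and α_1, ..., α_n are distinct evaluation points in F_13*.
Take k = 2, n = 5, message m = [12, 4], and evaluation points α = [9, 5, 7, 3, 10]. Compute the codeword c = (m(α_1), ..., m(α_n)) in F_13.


c = [9, 6, 1, 11, 0]

Message polynomial: m(x) = 12 + 4·x (mod 13).
For each evaluation point α_i, compute m(α_i) mod 13:
  α_1 = 9: Horner steps 4 → 9, so m(9) = 9.
  α_2 = 5: Horner steps 4 → 6, so m(5) = 6.
  α_3 = 7: Horner steps 4 → 1, so m(7) = 1.
  α_4 = 3: Horner steps 4 → 11, so m(3) = 11.
  α_5 = 10: Horner steps 4 → 0, so m(10) = 0.
Codeword c = [9, 6, 1, 11, 0] ∈ F_13^5.


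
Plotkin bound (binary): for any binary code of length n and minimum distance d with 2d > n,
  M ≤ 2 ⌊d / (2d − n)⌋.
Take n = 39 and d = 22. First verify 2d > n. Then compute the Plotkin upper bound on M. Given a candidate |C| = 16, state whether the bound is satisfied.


Plotkin bound M ≤ 8; given |C| = 16 > bound (violated).

Check applicability: 2d = 44, n = 39.
2d − n = 5 > 0, so Plotkin applies.
Compute d/(2d−n) = 22/5 ≈ 4.4000.
⌊d/(2d−n)⌋ = 4.
Plotkin bound: M ≤ 2·4 = 8.
Given |C| = 16, check: VIOLATED.
This |C| is above the Plotkin bound, so no binary code with n = 39, d = 22 and 16 codewords exists.


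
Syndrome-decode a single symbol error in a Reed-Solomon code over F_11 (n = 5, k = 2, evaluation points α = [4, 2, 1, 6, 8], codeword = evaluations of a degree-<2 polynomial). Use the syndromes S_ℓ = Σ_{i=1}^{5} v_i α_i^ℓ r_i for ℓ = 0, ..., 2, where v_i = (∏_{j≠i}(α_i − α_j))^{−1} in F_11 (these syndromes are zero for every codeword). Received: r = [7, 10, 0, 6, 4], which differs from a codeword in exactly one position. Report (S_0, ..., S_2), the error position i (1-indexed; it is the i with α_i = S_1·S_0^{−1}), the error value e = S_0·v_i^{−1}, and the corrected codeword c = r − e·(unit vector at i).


S = (8, 10, 7), error at position 1, error magnitude e = 10, c = [8, 10, 0, 6, 4].

Step 1: column multipliers v_i = (∏_{j≠i}(α_i − α_j))^{−1} mod 11.
  i = 1 (α = 4): (4−2)(4−1)(4−6)(4−8) = 2·3·(−2)·(−4) = 48 ≡ 4, so v_1 = 4^{−1} = 3 (mod 11).
  i = 2 (α = 2): (2−4)(2−1)(2−6)(2−8) = (−2)·1·(−4)·(−6) = −48 ≡ 7, so v_2 = 7^{−1} = 8 (mod 11).
  i = 3 (α = 1): (1−4)(1−2)(1−6)(1−8) = (−3)·(−1)·(−5)·(−7) = 105 ≡ 6, so v_3 = 6^{−1} = 2 (mod 11).
  i = 4 (α = 6): (6−4)(6−2)(6−1)(6−8) = 2·4·5·(−2) = −80 ≡ 8, so v_4 = 8^{−1} = 7 (mod 11).
  i = 5 (α = 8): (8−4)(8−2)(8−1)(8−6) = 4·6·7·2 = 336 ≡ 6, so v_5 = 6^{−1} = 2 (mod 11).
  v = [3, 8, 2, 7, 2].
Step 2: syndromes of r = [7, 10, 0, 6, 4] (all sums mod 11).
  S_0 = Σ v_i r_i = 3·7 + 8·10 + 2·0 + 7·6 + 2·4 = 151 ≡ 8.
  S_1 = Σ v_i α_i r_i = 3·4·7 + 8·2·10 + 2·1·0 + 7·6·6 + 2·8·4 = 560 ≡ 10.
  α_i^2 mod 11 = [5, 4, 1, 3, 9].
  S_2 = Σ v_i α_i^2 r_i = 3·5·7 + 8·4·10 + 2·1·0 + 7·3·6 + 2·9·4 = 623 ≡ 7.
  S = (8, 10, 7) ≠ 0, so r is not a codeword (an error is present).
Step 3: locate the error. For a single error e at position i, S_ℓ = v_i·e·α_i^ℓ, so α_err = S_1/S_0.
  S_0^{−1} = 8^{−1} = 7 (mod 11), so α_err = 10·7 = 70 ≡ 4 = α_1. Error position i = 1.
  Consistency check: S_2/S_1 = 7·10 = 70 ≡ 4 = α_err ✓ (single-error assumption holds).
Step 4: error magnitude e = S_0/v_1 = S_0·∏_{j≠1}(α_1 − α_j) = 8·4 = 32 ≡ 10 (mod 11).
Step 5: correct position 1: c_1 = r_1 − e = 7 − 10 ≡ 8 (mod 11). Hence c = [8, 10, 0, 6, 4].
  Check: interpolating c through the α_i gives m(x) = 1 + 10·x (degree < 2) with m(α_i) = c_i for every i, so c is indeed a codeword.


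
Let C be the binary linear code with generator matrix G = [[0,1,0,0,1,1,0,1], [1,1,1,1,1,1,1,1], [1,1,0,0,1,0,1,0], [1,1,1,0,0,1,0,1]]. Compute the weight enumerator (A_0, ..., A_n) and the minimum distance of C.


Weight distribution: A_0 = 1, A_3 = 4, A_4 = 6, A_5 = 4, A_8 = 1. Minimum distance d = 3.

Enumerate all 2^4 = 16 messages m ∈ F_2^4.
For each, compute codeword c = mG in F_2^8, then tally its weight.
  m = 0000 → c = 00000000, weight = 0.
  m = 1000 → c = 01001101, weight = 4.
  m = 0100 → c = 11111111, weight = 8.
  m = 1100 → c = 10110010, weight = 4.
  m = 0010 → c = 11001010, weight = 4.
  m = 1010 → c = 10000111, weight = 4.
  m = 0110 → c = 00110101, weight = 4.
  m = 1110 → c = 01111000, weight = 4.
  m = 0001 → c = 11100101, weight = 5.
  m = 1001 → c = 10101000, weight = 3.
  m = 0101 → c = 00011010, weight = 3.
  m = 1101 → c = 01010111, weight = 5.
  m = 0011 → c = 00101111, weight = 5.
  m = 1011 → c = 01100010, weight = 3.
  m = 0111 → c = 11010000, weight = 3.
  m = 1111 → c = 10011101, weight = 5.
Tally weights:
  weight 0: 1 codewords.
  weight 3: 4 codewords.
  weight 4: 6 codewords.
  weight 5: 4 codewords.
  weight 8: 1 codewords.
Minimum distance d = smallest w > 0 with A_w > 0 = 3.
Sanity: Σ A_w = 16 = 2^4 = 16 ✓.


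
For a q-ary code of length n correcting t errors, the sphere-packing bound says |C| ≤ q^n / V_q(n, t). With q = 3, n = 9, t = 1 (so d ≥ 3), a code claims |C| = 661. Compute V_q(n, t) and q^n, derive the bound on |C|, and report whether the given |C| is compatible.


V_q(n, t) = 19, q^n = 19683, Hamming bound = 1035, |C| = 661 ≤ bound (satisfied).

Step 1: Compute V_q(n, t) = Σ_{j=0}^1 C(n, j) (q−1)^j.
  j = 0: C(9,0)·(2)^0 = 1·1 = 1.
  j = 1: C(9,1)·(2)^1 = 9·2 = 18.
  V_q(n, t) = 1 + 18 = 19.
Step 2: q^n = 3^9 = 19683.
Step 3: Hamming bound ⌊q^n / V_q(n,t)⌋ = ⌊19683/19⌋ = 1035.
Step 4: Compare |C| = 661 to 1035: satisfied.
The claimed |C| lies below the Hamming bound.


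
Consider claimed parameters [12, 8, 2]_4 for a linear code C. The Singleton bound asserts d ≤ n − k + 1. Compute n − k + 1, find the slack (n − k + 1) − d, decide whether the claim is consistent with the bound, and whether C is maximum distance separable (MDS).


Singleton RHS = n − k + 1 = 5, slack = 3, bound satisfied, not MDS.

Singleton bound: d ≤ n − k + 1.
Here n = 12, k = 8, so n − k + 1 = 5.
Given d = 2, check d ≤ 5: YES.
Slack = (n − k + 1) − d = 3.
The code is NOT MDS (slack = 3 > 0).
Description: the claimed parameters are [12, 8, 2]_4; such a code would be non-MDS.


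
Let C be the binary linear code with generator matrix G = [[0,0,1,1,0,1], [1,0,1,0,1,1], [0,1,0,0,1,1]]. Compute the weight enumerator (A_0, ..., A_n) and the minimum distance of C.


Weight distribution: A_0 = 1, A_3 = 4, A_4 = 3. Minimum distance d = 3.

Enumerate all 2^3 = 8 messages m ∈ F_2^3.
For each, compute codeword c = mG in F_2^6, then tally its weight.
  m = 000 → c = 000000, weight = 0.
  m = 100 → c = 001101, weight = 3.
  m = 010 → c = 101011, weight = 4.
  m = 110 → c = 100110, weight = 3.
  m = 001 → c = 010011, weight = 3.
  m = 101 → c = 011110, weight = 4.
  m = 011 → c = 111000, weight = 3.
  m = 111 → c = 110101, weight = 4.
Tally weights:
  weight 0: 1 codewords.
  weight 3: 4 codewords.
  weight 4: 3 codewords.
Minimum distance d = smallest w > 0 with A_w > 0 = 3.
Sanity: Σ A_w = 8 = 2^3 = 8 ✓.


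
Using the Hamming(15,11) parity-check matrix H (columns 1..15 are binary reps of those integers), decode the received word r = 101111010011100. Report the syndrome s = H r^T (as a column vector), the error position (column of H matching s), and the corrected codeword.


s = (0, 1, 1, 1)^T, error position = 7, corrected codeword c = 101111110011100

Compute s = H r^T mod 2 one row at a time:
  s_1 = 1 + 0 + 0 + 1 + 1 + 1 + 0 + 0 = 4 ≡ 0 (mod 2).
  s_2 = 1 + 1 + 1 + 0 + 1 + 1 + 0 + 0 = 5 ≡ 1 (mod 2).
  s_3 = 0 + 1 + 1 + 0 + 0 + 1 + 0 + 0 = 3 ≡ 1 (mod 2).
  s_4 = 1 + 1 + 1 + 0 + 0 + 1 + 1 + 0 = 5 ≡ 1 (mod 2).
s = (0, 1, 1, 1)^T — this equals column 7 of H (binary 0111), so error is at position 7.
Correct: flip bit 7 of r = 101111010011100 to get c = 101111110011100.


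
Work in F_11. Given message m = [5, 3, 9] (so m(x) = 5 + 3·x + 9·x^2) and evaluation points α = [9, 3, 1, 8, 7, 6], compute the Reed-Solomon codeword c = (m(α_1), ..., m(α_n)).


c = [2, 7, 6, 0, 5, 6]

Message polynomial: m(x) = 5 + 3·x + 9·x^2 (mod 11).
For each evaluation point α_i, compute m(α_i) mod 11:
  α_1 = 9: Horner steps 9 → 7 → 2, so m(9) = 2.
  α_2 = 3: Horner steps 9 → 8 → 7, so m(3) = 7.
  α_3 = 1: Horner steps 9 → 1 → 6, so m(1) = 6.
  α_4 = 8: Horner steps 9 → 9 → 0, so m(8) = 0.
  α_5 = 7: Horner steps 9 → 0 → 5, so m(7) = 5.
  α_6 = 6: Horner steps 9 → 2 → 6, so m(6) = 6.
Codeword c = [2, 7, 6, 0, 5, 6] ∈ F_11^6.


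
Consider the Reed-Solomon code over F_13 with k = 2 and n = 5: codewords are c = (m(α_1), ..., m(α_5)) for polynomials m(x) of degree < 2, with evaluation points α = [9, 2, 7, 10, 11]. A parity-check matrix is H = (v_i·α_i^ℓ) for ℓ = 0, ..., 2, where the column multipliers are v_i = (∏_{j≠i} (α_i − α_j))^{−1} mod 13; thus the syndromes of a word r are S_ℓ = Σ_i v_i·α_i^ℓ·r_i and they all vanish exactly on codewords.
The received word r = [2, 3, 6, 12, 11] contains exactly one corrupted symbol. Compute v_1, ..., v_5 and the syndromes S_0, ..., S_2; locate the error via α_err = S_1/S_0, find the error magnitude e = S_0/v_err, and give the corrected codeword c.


S = (6, 8, 2), error at position 4, error magnitude e = 12, c = [2, 3, 6, 0, 11].

Step 1: column multipliers v_i = (∏_{j≠i}(α_i − α_j))^{−1} mod 13.
  i = 1 (α = 9): (9−2)(9−7)(9−10)(9−11) = 7·2·(−1)·(−2) = 28 ≡ 2, so v_1 = 2^{−1} = 7 (mod 13).
  i = 2 (α = 2): (2−9)(2−7)(2−10)(2−11) = (−7)·(−5)·(−8)·(−9) = 2520 ≡ 11, so v_2 = 11^{−1} = 6 (mod 13).
  i = 3 (α = 7): (7−9)(7−2)(7−10)(7−11) = (−2)·5·(−3)·(−4) = −120 ≡ 10, so v_3 = 10^{−1} = 4 (mod 13).
  i = 4 (α = 10): (10−9)(10−2)(10−7)(10−11) = 1·8·3·(−1) = −24 ≡ 2, so v_4 = 2^{−1} = 7 (mod 13).
  i = 5 (α = 11): (11−9)(11−2)(11−7)(11−10) = 2·9·4·1 = 72 ≡ 7, so v_5 = 7^{−1} = 2 (mod 13).
  v = [7, 6, 4, 7, 2].
Step 2: syndromes of r = [2, 3, 6, 12, 11] (all sums mod 13).
  S_0 = Σ v_i r_i = 7·2 + 6·3 + 4·6 + 7·12 + 2·11 = 162 ≡ 6.
  S_1 = Σ v_i α_i r_i = 7·9·2 + 6·2·3 + 4·7·6 + 7·10·12 + 2·11·11 = 1412 ≡ 8.
  α_i^2 mod 13 = [3, 4, 10, 9, 4].
  S_2 = Σ v_i α_i^2 r_i = 7·3·2 + 6·4·3 + 4·10·6 + 7·9·12 + 2·4·11 = 1198 ≡ 2.
  S = (6, 8, 2) ≠ 0, so r is not a codeword (an error is present).
Step 3: locate the error. For a single error e at position i, S_ℓ = v_i·e·α_i^ℓ, so α_err = S_1/S_0.
  S_0^{−1} = 6^{−1} = 11 (mod 13), so α_err = 8·11 = 88 ≡ 10 = α_4. Error position i = 4.
  Consistency check: S_2/S_1 = 2·5 = 10 ≡ 10 = α_err ✓ (single-error assumption holds).
Step 4: error magnitude e = S_0/v_4 = S_0·∏_{j≠4}(α_4 − α_j) = 6·2 = 12 ≡ 12 (mod 13).
Step 5: correct position 4: c_4 = r_4 − e = 12 − 12 ≡ 0 (mod 13). Hence c = [2, 3, 6, 0, 11].
  Check: interpolating c through the α_i gives m(x) = 7 + 11·x (degree < 2) with m(α_i) = c_i for every i, so c is indeed a codeword.


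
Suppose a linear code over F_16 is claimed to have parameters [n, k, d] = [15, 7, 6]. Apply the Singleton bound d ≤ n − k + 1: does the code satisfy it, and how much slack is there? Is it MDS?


Singleton RHS = n − k + 1 = 9, slack = 3, bound satisfied, not MDS.

Singleton bound: d ≤ n − k + 1.
Here n = 15, k = 7, so n − k + 1 = 9.
Given d = 6, check d ≤ 9: YES.
Slack = (n − k + 1) − d = 3.
The code is NOT MDS (slack = 3 > 0).
Description: the claimed parameters are [15, 7, 6]_16; such a code would be non-MDS.


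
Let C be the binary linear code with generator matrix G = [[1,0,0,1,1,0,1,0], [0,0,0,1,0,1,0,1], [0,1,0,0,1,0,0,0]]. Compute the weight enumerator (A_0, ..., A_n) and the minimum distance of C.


Weight distribution: A_0 = 1, A_2 = 1, A_3 = 1, A_4 = 2, A_5 = 3. Minimum distance d = 2.

Enumerate all 2^3 = 8 messages m ∈ F_2^3.
For each, compute codeword c = mG in F_2^8, then tally its weight.
  m = 000 → c = 00000000, weight = 0.
  m = 100 → c = 10011010, weight = 4.
  m = 010 → c = 00010101, weight = 3.
  m = 110 → c = 10001111, weight = 5.
  m = 001 → c = 01001000, weight = 2.
  m = 101 → c = 11010010, weight = 4.
  m = 011 → c = 01011101, weight = 5.
  m = 111 → c = 11000111, weight = 5.
Tally weights:
  weight 0: 1 codewords.
  weight 2: 1 codewords.
  weight 3: 1 codewords.
  weight 4: 2 codewords.
  weight 5: 3 codewords.
Minimum distance d = smallest w > 0 with A_w > 0 = 2.
Sanity: Σ A_w = 8 = 2^3 = 8 ✓.


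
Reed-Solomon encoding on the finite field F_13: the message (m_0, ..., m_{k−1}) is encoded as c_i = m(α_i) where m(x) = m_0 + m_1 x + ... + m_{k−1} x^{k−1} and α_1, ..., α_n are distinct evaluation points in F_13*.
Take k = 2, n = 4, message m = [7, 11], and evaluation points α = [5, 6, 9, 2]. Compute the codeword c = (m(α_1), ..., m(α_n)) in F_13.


c = [10, 8, 2, 3]

Message polynomial: m(x) = 7 + 11·x (mod 13).
For each evaluation point α_i, compute m(α_i) mod 13:
  α_1 = 5: Horner steps 11 → 10, so m(5) = 10.
  α_2 = 6: Horner steps 11 → 8, so m(6) = 8.
  α_3 = 9: Horner steps 11 → 2, so m(9) = 2.
  α_4 = 2: Horner steps 11 → 3, so m(2) = 3.
Codeword c = [10, 8, 2, 3] ∈ F_13^4.


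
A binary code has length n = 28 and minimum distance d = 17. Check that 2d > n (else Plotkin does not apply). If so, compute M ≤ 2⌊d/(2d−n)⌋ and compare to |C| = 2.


Plotkin bound M ≤ 4; given |C| = 2 ≤ bound (satisfied).

Check applicability: 2d = 34, n = 28.
2d − n = 6 > 0, so Plotkin applies.
Compute d/(2d−n) = 17/6 ≈ 2.8333.
⌊d/(2d−n)⌋ = 2.
Plotkin bound: M ≤ 2·2 = 4.
Given |C| = 2, check: satisfied.
This |C| is below the Plotkin bound.


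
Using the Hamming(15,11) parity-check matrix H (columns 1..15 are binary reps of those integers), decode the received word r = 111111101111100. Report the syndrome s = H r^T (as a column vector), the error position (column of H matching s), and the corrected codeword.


s = (1, 0, 0, 1)^T, error position = 9, corrected codeword c = 111111100111100

Compute s = H r^T mod 2 one row at a time:
  s_1 = 0 + 1 + 1 + 1 + 1 + 1 + 0 + 0 = 5 ≡ 1 (mod 2).
  s_2 = 1 + 1 + 1 + 1 + 1 + 1 + 0 + 0 = 6 ≡ 0 (mod 2).
  s_3 = 1 + 1 + 1 + 1 + 1 + 1 + 0 + 0 = 6 ≡ 0 (mod 2).
  s_4 = 1 + 1 + 1 + 1 + 1 + 1 + 1 + 0 = 7 ≡ 1 (mod 2).
s = (1, 0, 0, 1)^T — this equals column 9 of H (binary 1001), so error is at position 9.
Correct: flip bit 9 of r = 111111101111100 to get c = 111111100111100.


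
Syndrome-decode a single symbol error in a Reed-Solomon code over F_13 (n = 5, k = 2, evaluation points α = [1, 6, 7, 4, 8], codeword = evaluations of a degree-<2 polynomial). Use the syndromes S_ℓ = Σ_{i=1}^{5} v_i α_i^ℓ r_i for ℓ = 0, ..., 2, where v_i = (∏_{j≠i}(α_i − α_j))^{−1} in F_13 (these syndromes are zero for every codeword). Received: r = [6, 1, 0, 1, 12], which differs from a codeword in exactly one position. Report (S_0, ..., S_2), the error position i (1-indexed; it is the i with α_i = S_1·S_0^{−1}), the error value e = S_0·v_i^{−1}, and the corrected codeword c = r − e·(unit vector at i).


S = (4, 3, 12), error at position 4, error magnitude e = 11, c = [6, 1, 0, 3, 12].

Step 1: column multipliers v_i = (∏_{j≠i}(α_i − α_j))^{−1} mod 13.
  i = 1 (α = 1): (1−6)(1−7)(1−4)(1−8) = (−5)·(−6)·(−3)·(−7) = 630 ≡ 6, so v_1 = 6^{−1} = 11 (mod 13).
  i = 2 (α = 6): (6−1)(6−7)(6−4)(6−8) = 5·(−1)·2·(−2) = 20 ≡ 7, so v_2 = 7^{−1} = 2 (mod 13).
  i = 3 (α = 7): (7−1)(7−6)(7−4)(7−8) = 6·1·3·(−1) = −18 ≡ 8, so v_3 = 8^{−1} = 5 (mod 13).
  i = 4 (α = 4): (4−1)(4−6)(4−7)(4−8) = 3·(−2)·(−3)·(−4) = −72 ≡ 6, so v_4 = 6^{−1} = 11 (mod 13).
  i = 5 (α = 8): (8−1)(8−6)(8−7)(8−4) = 7·2·1·4 = 56 ≡ 4, so v_5 = 4^{−1} = 10 (mod 13).
  v = [11, 2, 5, 11, 10].
Step 2: syndromes of r = [6, 1, 0, 1, 12] (all sums mod 13).
  S_0 = Σ v_i r_i = 11·6 + 2·1 + 5·0 + 11·1 + 10·12 = 199 ≡ 4.
  S_1 = Σ v_i α_i r_i = 11·1·6 + 2·6·1 + 5·7·0 + 11·4·1 + 10·8·12 = 1082 ≡ 3.
  α_i^2 mod 13 = [1, 10, 10, 3, 12].
  S_2 = Σ v_i α_i^2 r_i = 11·1·6 + 2·10·1 + 5·10·0 + 11·3·1 + 10·12·12 = 1559 ≡ 12.
  S = (4, 3, 12) ≠ 0, so r is not a codeword (an error is present).
Step 3: locate the error. For a single error e at position i, S_ℓ = v_i·e·α_i^ℓ, so α_err = S_1/S_0.
  S_0^{−1} = 4^{−1} = 10 (mod 13), so α_err = 3·10 = 30 ≡ 4 = α_4. Error position i = 4.
  Consistency check: S_2/S_1 = 12·9 = 108 ≡ 4 = α_err ✓ (single-error assumption holds).
Step 4: error magnitude e = S_0/v_4 = S_0·∏_{j≠4}(α_4 − α_j) = 4·6 = 24 ≡ 11 (mod 13).
Step 5: correct position 4: c_4 = r_4 − e = 1 − 11 ≡ 3 (mod 13). Hence c = [6, 1, 0, 3, 12].
  Check: interpolating c through the α_i gives m(x) = 7 + 12·x (degree < 2) with m(α_i) = c_i for every i, so c is indeed a codeword.


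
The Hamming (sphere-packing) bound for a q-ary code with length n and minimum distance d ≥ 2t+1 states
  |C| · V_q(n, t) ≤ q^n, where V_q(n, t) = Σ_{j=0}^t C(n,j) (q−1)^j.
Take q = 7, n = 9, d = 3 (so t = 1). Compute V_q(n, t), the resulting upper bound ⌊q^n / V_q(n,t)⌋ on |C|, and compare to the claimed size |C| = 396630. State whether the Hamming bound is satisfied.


V_q(n, t) = 55, q^n = 40353607, Hamming bound = 733701, |C| = 396630 ≤ bound (satisfied).

Step 1: Compute V_q(n, t) = Σ_{j=0}^1 C(n, j) (q−1)^j.
  j = 0: C(9,0)·(6)^0 = 1·1 = 1.
  j = 1: C(9,1)·(6)^1 = 9·6 = 54.
  V_q(n, t) = 1 + 54 = 55.
Step 2: q^n = 7^9 = 40353607.
Step 3: Hamming bound ⌊q^n / V_q(n,t)⌋ = ⌊40353607/55⌋ = 733701.
Step 4: Compare |C| = 396630 to 733701: satisfied.
The claimed |C| lies below the Hamming bound.


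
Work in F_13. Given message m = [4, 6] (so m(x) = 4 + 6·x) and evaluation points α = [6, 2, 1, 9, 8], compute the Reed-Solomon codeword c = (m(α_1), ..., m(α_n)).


c = [1, 3, 10, 6, 0]

Message polynomial: m(x) = 4 + 6·x (mod 13).
For each evaluation point α_i, compute m(α_i) mod 13:
  α_1 = 6: Horner steps 6 → 1, so m(6) = 1.
  α_2 = 2: Horner steps 6 → 3, so m(2) = 3.
  α_3 = 1: Horner steps 6 → 10, so m(1) = 10.
  α_4 = 9: Horner steps 6 → 6, so m(9) = 6.
  α_5 = 8: Horner steps 6 → 0, so m(8) = 0.
Codeword c = [1, 3, 10, 6, 0] ∈ F_13^5.


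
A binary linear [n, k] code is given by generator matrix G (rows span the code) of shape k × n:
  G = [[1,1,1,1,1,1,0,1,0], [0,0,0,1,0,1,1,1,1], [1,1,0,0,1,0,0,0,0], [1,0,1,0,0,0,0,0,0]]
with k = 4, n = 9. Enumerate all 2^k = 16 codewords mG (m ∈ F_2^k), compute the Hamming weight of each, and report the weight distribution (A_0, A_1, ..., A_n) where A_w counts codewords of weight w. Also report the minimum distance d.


Weight distribution: A_0 = 1, A_2 = 1, A_3 = 4, A_4 = 3, A_5 = 2, A_6 = 1, A_7 = 2, A_8 = 2. Minimum distance d = 2.

Enumerate all 2^4 = 16 messages m ∈ F_2^4.
For each, compute codeword c = mG in F_2^9, then tally its weight.
  m = 0000 → c = 000000000, weight = 0.
  m = 1000 → c = 111111010, weight = 7.
  m = 0100 → c = 000101111, weight = 5.
  m = 1100 → c = 111010101, weight = 6.
  m = 0010 → c = 110010000, weight = 3.
  m = 1010 → c = 001101010, weight = 4.
  m = 0110 → c = 110111111, weight = 8.
  m = 1110 → c = 001000101, weight = 3.
  m = 0001 → c = 101000000, weight = 2.
  m = 1001 → c = 010111010, weight = 5.
  m = 0101 → c = 101101111, weight = 7.
  m = 1101 → c = 010010101, weight = 4.
  m = 0011 → c = 011010000, weight = 3.
  m = 1011 → c = 100101010, weight = 4.
  m = 0111 → c = 011111111, weight = 8.
  m = 1111 → c = 100000101, weight = 3.
Tally weights:
  weight 0: 1 codewords.
  weight 2: 1 codewords.
  weight 3: 4 codewords.
  weight 4: 3 codewords.
  weight 5: 2 codewords.
  weight 6: 1 codewords.
  weight 7: 2 codewords.
  weight 8: 2 codewords.
Minimum distance d = smallest w > 0 with A_w > 0 = 2.
Sanity: Σ A_w = 16 = 2^4 = 16 ✓.


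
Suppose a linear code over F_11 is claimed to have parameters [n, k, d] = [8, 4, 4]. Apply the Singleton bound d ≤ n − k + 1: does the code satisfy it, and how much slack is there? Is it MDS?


Singleton RHS = n − k + 1 = 5, slack = 1, bound satisfied, not MDS.

Singleton bound: d ≤ n − k + 1.
Here n = 8, k = 4, so n − k + 1 = 5.
Given d = 4, check d ≤ 5: YES.
Slack = (n − k + 1) − d = 1.
The code is NOT MDS (slack = 1 > 0).
Description: the claimed parameters are [8, 4, 4]_11; such a code would be non-MDS.


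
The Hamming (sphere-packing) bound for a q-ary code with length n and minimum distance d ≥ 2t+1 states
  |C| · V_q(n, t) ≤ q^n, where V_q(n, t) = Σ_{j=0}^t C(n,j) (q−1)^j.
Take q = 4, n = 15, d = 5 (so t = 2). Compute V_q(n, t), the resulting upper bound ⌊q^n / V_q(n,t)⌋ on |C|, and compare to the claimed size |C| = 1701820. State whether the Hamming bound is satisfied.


V_q(n, t) = 991, q^n = 1073741824, Hamming bound = 1083493, |C| = 1701820 > bound (violated).

Step 1: Compute V_q(n, t) = Σ_{j=0}^2 C(n, j) (q−1)^j.
  j = 0: C(15,0)·(3)^0 = 1·1 = 1.
  j = 1: C(15,1)·(3)^1 = 15·3 = 45.
  j = 2: C(15,2)·(3)^2 = 105·9 = 945.
  V_q(n, t) = 1 + 45 + 945 = 991.
Step 2: q^n = 4^15 = 1073741824.
Step 3: Hamming bound ⌊q^n / V_q(n,t)⌋ = ⌊1073741824/991⌋ = 1083493.
Step 4: Compare |C| = 1701820 to 1083493: violated.
The claimed |C| lies above the Hamming bound, so no 4-ary code of length 15 with d ≥ 5 can have 1701820 codewords.


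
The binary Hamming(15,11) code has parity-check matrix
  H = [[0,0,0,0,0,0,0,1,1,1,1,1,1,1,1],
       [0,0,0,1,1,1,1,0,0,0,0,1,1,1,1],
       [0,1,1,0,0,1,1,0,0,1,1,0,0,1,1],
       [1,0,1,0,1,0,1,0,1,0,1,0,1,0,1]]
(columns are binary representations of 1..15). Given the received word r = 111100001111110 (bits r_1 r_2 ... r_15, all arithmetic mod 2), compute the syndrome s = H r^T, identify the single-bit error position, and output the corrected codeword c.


s = (0, 0, 1, 1)^T, error position = 3, corrected codeword c = 110100001111110

Compute s = H r^T mod 2 one row at a time:
  s_1 = 0 + 1 + 1 + 1 + 1 + 1 + 1 + 0 = 6 ≡ 0 (mod 2).
  s_2 = 1 + 0 + 0 + 0 + 1 + 1 + 1 + 0 = 4 ≡ 0 (mod 2).
  s_3 = 1 + 1 + 0 + 0 + 1 + 1 + 1 + 0 = 5 ≡ 1 (mod 2).
  s_4 = 1 + 1 + 0 + 0 + 1 + 1 + 1 + 0 = 5 ≡ 1 (mod 2).
s = (0, 0, 1, 1)^T — this equals column 3 of H (binary 0011), so error is at position 3.
Correct: flip bit 3 of r = 111100001111110 to get c = 110100001111110.


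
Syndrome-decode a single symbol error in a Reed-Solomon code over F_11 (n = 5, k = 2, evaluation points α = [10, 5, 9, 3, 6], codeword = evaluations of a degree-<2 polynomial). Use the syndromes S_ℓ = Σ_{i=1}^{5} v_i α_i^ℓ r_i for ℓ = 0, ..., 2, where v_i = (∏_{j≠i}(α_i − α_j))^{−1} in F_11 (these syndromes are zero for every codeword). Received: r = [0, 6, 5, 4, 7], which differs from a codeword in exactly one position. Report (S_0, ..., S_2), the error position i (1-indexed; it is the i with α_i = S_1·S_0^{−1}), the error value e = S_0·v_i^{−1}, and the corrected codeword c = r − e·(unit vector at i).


S = (10, 2, 7), error at position 3, error magnitude e = 6, c = [0, 6, 10, 4, 7].

Step 1: column multipliers v_i = (∏_{j≠i}(α_i − α_j))^{−1} mod 11.
  i = 1 (α = 10): (10−5)(10−9)(10−3)(10−6) = 5·1·7·4 = 140 ≡ 8, so v_1 = 8^{−1} = 7 (mod 11).
  i = 2 (α = 5): (5−10)(5−9)(5−3)(5−6) = (−5)·(−4)·2·(−1) = −40 ≡ 4, so v_2 = 4^{−1} = 3 (mod 11).
  i = 3 (α = 9): (9−10)(9−5)(9−3)(9−6) = (−1)·4·6·3 = −72 ≡ 5, so v_3 = 5^{−1} = 9 (mod 11).
  i = 4 (α = 3): (3−10)(3−5)(3−9)(3−6) = (−7)·(−2)·(−6)·(−3) = 252 ≡ 10, so v_4 = 10^{−1} = 10 (mod 11).
  i = 5 (α = 6): (6−10)(6−5)(6−9)(6−3) = (−4)·1·(−3)·3 = 36 ≡ 3, so v_5 = 3^{−1} = 4 (mod 11).
  v = [7, 3, 9, 10, 4].
Step 2: syndromes of r = [0, 6, 5, 4, 7] (all sums mod 11).
  S_0 = Σ v_i r_i = 7·0 + 3·6 + 9·5 + 10·4 + 4·7 = 131 ≡ 10.
  S_1 = Σ v_i α_i r_i = 7·10·0 + 3·5·6 + 9·9·5 + 10·3·4 + 4·6·7 = 783 ≡ 2.
  α_i^2 mod 11 = [1, 3, 4, 9, 3].
  S_2 = Σ v_i α_i^2 r_i = 7·1·0 + 3·3·6 + 9·4·5 + 10·9·4 + 4·3·7 = 678 ≡ 7.
  S = (10, 2, 7) ≠ 0, so r is not a codeword (an error is present).
Step 3: locate the error. For a single error e at position i, S_ℓ = v_i·e·α_i^ℓ, so α_err = S_1/S_0.
  S_0^{−1} = 10^{−1} = 10 (mod 11), so α_err = 2·10 = 20 ≡ 9 = α_3. Error position i = 3.
  Consistency check: S_2/S_1 = 7·6 = 42 ≡ 9 = α_err ✓ (single-error assumption holds).
Step 4: error magnitude e = S_0/v_3 = S_0·∏_{j≠3}(α_3 − α_j) = 10·5 = 50 ≡ 6 (mod 11).
Step 5: correct position 3: c_3 = r_3 − e = 5 − 6 ≡ 10 (mod 11). Hence c = [0, 6, 10, 4, 7].
  Check: interpolating c through the α_i gives m(x) = 1 + 1·x (degree < 2) with m(α_i) = c_i for every i, so c is indeed a codeword.


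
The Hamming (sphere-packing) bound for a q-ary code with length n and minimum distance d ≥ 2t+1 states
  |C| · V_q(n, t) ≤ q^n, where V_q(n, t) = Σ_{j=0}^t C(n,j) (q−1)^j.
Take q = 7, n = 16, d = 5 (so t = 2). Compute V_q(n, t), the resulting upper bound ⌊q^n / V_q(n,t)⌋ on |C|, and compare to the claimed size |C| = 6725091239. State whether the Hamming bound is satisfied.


V_q(n, t) = 4417, q^n = 33232930569601, Hamming bound = 7523869270, |C| = 6725091239 ≤ bound (satisfied).

Step 1: Compute V_q(n, t) = Σ_{j=0}^2 C(n, j) (q−1)^j.
  j = 0: C(16,0)·(6)^0 = 1·1 = 1.
  j = 1: C(16,1)·(6)^1 = 16·6 = 96.
  j = 2: C(16,2)·(6)^2 = 120·36 = 4320.
  V_q(n, t) = 1 + 96 + 4320 = 4417.
Step 2: q^n = 7^16 = 33232930569601.
Step 3: Hamming bound ⌊q^n / V_q(n,t)⌋ = ⌊33232930569601/4417⌋ = 7523869270.
Step 4: Compare |C| = 6725091239 to 7523869270: satisfied.
The claimed |C| lies below the Hamming bound.
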